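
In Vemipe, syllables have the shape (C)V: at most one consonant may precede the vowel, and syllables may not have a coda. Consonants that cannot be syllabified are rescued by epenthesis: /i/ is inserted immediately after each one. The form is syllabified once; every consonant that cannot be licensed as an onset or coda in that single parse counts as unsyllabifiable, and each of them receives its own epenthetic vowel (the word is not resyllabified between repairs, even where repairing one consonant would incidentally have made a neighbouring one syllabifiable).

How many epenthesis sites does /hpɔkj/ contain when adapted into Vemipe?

3

The unsyllabifiable consonants are /h/, /k/, /j/; each receives one epenthetic vowel.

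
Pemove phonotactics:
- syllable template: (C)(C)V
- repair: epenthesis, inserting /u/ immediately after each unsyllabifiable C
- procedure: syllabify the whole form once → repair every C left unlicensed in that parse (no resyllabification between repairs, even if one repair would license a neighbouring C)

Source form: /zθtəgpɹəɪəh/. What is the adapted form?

Under (C)(C)V, the unsyllabifiable consonants are /z/, /g/, /h/ (no codas are permitted; onsets may contain at most 2 consonants).
Each unlicensed consonant becomes the onset of a new syllable: /z/ → /zu/, /g/ → /gu/, /h/ → /hu/.

zuθtəgupɹəɪəhu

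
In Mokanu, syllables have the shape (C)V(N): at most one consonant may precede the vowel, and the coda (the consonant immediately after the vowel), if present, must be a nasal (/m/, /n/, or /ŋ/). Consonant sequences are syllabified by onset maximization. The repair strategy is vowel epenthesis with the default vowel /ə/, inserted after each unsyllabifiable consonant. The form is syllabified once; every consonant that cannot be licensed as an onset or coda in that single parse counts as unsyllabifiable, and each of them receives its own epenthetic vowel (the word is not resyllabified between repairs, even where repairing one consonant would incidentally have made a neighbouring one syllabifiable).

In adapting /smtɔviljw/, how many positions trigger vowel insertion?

5

The unsyllabifiable consonants are /s/, /m/, /l/, /j/, /w/; each receives one epenthetic vowel.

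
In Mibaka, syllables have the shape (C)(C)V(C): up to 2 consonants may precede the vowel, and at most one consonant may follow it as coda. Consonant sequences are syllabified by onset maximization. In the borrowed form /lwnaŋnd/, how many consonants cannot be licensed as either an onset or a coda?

3

The consonants /l/, /n/, /d/ cannot be parsed into a legal (C)(C)V(C) syllable (at most one coda consonant is licensed; onsets may contain at most 2 consonants).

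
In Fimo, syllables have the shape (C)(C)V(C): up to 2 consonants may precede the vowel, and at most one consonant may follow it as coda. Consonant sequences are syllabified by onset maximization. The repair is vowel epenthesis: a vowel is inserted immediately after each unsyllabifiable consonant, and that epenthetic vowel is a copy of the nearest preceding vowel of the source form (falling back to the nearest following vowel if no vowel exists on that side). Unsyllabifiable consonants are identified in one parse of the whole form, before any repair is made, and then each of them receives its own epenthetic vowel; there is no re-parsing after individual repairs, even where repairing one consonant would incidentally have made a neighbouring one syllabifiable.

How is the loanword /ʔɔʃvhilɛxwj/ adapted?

ʔɔʃvhilɛxwɛjɛ

Under (C)(C)V(C), the unsyllabifiable consonants are /w/, /j/ (at most one coda consonant is licensed; onsets may contain at most 2 consonants).
Inserting the epenthetic vowel yields /w/ → /wɛ/, /j/ → /jɛ/.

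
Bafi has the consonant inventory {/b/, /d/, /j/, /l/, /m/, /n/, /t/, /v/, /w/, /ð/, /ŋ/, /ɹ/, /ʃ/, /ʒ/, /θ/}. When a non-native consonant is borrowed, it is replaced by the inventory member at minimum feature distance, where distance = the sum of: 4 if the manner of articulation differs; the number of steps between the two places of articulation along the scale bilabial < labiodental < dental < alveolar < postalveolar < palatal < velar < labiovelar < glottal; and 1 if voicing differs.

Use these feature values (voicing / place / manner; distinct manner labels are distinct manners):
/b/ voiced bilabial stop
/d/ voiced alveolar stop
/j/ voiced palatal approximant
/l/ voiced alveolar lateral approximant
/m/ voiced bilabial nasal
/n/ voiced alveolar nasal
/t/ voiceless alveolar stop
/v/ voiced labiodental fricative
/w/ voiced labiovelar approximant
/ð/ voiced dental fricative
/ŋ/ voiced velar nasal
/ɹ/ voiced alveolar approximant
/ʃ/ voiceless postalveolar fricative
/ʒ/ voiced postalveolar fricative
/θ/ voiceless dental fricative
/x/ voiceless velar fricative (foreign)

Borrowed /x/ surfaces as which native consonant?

/ʃ/ is closest: same manner (fricative), place distance 2 (velar→postalveolar), same voicing; total 2. Next closest is /ʒ/ at distance 3.

ʃ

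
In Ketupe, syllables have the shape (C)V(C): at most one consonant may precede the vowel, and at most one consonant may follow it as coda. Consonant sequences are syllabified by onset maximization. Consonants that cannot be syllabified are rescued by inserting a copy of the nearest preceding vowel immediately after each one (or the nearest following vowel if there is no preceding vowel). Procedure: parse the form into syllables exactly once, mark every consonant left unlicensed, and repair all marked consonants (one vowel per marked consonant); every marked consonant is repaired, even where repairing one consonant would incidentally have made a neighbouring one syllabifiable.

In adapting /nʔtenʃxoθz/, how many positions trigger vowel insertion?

4

The unsyllabifiable consonants are /n/, /ʔ/, /ʃ/, /z/; each receives one epenthetic vowel.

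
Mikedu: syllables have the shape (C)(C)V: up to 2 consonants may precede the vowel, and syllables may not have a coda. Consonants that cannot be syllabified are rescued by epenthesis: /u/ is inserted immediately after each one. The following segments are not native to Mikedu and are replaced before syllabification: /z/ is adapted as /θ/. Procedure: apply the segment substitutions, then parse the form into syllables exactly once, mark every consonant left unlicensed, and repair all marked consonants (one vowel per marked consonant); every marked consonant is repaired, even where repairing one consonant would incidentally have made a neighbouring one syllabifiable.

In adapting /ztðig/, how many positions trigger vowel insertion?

After substitution the input is /θtðig/.
The unsyllabifiable consonants are /θ/, /g/; each receives one epenthetic vowel.

2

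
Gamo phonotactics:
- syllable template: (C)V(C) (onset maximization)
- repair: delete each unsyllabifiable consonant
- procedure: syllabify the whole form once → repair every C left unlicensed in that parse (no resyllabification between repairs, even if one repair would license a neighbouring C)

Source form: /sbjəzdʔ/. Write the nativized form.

The consonants /s/, /b/, /d/, /ʔ/ cannot be parsed into a legal (C)V(C) syllable (at most one coda consonant is licensed; onsets are limited to one consonant).
Each unlicensed consonant is deleted: /s/, /b/, /d/, /ʔ/.

jəz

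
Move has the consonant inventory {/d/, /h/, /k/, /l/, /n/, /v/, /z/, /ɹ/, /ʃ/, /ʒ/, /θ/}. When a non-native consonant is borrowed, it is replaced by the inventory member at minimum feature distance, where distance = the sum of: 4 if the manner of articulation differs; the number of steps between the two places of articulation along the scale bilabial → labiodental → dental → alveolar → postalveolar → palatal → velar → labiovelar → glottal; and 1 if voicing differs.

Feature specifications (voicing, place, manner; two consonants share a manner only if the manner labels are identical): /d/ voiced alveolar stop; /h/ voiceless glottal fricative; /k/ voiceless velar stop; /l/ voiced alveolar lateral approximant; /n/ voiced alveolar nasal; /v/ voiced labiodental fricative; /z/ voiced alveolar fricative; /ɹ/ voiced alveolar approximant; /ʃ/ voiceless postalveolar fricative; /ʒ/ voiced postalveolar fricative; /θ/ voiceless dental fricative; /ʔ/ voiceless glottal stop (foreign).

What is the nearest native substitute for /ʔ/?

k

/k/ is closest: same manner (stop), place distance 2 (glottal→velar), same voicing; total 2. Next closest is /h/ at distance 4.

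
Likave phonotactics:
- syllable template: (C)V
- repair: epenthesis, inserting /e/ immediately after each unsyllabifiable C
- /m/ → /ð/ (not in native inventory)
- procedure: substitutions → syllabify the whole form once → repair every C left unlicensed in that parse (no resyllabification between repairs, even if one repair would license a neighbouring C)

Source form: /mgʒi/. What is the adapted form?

Substitution: /m/ → /ð/, giving /ðgʒi/.
Syllabifying with onset maximization leaves /ð/, /g/ stranded (no codas are permitted; onsets are limited to one consonant).
Inserting the epenthetic vowel yields /ð/ → /ðe/, /g/ → /ge/.

ðegeʒi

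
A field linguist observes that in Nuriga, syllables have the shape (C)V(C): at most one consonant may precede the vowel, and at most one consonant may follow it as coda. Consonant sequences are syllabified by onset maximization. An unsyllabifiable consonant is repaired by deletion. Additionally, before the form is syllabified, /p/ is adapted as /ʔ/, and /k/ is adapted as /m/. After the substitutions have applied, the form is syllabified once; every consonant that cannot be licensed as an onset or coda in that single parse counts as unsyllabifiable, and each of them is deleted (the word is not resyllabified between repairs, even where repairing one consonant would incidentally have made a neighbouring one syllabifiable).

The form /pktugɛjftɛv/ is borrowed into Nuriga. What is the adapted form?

Substitution: /p/ → /ʔ/, /k/ → /m/, giving /ʔmtugɛjftɛv/.
The consonants /ʔ/, /m/, /f/ cannot be parsed into a legal (C)V(C) syllable (at most one coda consonant is licensed; onsets are limited to one consonant).
Each unlicensed consonant is deleted: /ʔ/, /m/, /f/.

tugɛjtɛv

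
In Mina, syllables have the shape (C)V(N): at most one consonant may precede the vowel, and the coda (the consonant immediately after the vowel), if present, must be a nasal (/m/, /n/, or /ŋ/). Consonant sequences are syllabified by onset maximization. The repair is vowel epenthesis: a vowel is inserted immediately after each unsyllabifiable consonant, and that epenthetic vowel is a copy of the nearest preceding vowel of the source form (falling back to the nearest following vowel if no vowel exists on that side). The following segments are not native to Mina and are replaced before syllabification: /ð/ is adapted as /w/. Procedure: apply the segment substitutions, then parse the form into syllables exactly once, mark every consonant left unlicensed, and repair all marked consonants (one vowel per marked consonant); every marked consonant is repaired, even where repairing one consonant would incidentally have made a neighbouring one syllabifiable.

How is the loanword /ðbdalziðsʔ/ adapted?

wabadalaziwisiʔi

Substitution: /ð/ → /w/, giving /wbdalziwsʔ/.
Syllabifying with onset maximization leaves /w/, /b/, /l/, /w/, /s/, /ʔ/ stranded (only a nasal (/m/, /n/, or /ŋ/) is licensed in coda position; onsets are limited to one consonant).
Each unlicensed consonant becomes the onset of a new syllable: /w/ → /wa/, /b/ → /ba/, /l/ → /la/, /w/ → /wi/, /s/ → /si/, /ʔ/ → /ʔi/.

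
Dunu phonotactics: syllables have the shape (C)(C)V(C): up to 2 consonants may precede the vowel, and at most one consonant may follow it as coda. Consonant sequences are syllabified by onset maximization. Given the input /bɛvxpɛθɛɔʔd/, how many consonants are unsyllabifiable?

1

The consonants /d/ cannot be parsed into a legal (C)(C)V(C) syllable (at most one coda consonant is licensed; onsets may contain at most 2 consonants).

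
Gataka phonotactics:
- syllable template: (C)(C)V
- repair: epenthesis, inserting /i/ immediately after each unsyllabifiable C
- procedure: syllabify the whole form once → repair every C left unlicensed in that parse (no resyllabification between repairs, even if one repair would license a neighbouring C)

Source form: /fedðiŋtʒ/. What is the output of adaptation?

Under (C)(C)V, the unsyllabifiable consonants are /ŋ/, /t/, /ʒ/ (no codas are permitted; onsets may contain at most 2 consonants).
Epenthesis after each stranded consonant: /ŋ/ → /ŋi/, /t/ → /ti/, /ʒ/ → /ʒi/.

fedðiŋitiʒi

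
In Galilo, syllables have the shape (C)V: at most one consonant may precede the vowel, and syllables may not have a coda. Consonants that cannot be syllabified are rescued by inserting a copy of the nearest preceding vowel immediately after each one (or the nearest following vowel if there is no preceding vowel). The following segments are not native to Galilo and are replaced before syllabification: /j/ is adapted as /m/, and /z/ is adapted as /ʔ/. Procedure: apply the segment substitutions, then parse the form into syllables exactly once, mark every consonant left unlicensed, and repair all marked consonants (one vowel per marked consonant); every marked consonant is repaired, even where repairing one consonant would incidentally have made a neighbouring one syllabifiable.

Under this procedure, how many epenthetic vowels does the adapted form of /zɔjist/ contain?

After substitution the input is /ʔɔmist/.
The unsyllabifiable consonants are /s/, /t/; each receives one epenthetic vowel.

2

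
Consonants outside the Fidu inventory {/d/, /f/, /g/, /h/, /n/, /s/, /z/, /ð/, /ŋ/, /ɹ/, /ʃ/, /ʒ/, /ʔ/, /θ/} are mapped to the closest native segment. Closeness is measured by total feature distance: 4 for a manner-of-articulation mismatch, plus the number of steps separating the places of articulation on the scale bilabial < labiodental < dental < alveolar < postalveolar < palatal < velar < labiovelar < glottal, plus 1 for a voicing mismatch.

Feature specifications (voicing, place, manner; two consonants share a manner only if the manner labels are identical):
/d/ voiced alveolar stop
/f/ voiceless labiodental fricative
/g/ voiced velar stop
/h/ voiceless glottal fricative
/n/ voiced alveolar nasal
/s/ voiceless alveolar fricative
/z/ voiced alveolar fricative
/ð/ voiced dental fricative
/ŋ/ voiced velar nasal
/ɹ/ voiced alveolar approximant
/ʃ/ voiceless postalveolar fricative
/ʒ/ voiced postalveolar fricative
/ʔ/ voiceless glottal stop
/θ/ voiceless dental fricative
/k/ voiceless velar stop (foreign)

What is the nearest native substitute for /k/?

g

/g/ is closest: same manner (stop), place distance 0 (velar→velar), voicing differs (+1); total 1. Next closest is /ʔ/ at distance 2.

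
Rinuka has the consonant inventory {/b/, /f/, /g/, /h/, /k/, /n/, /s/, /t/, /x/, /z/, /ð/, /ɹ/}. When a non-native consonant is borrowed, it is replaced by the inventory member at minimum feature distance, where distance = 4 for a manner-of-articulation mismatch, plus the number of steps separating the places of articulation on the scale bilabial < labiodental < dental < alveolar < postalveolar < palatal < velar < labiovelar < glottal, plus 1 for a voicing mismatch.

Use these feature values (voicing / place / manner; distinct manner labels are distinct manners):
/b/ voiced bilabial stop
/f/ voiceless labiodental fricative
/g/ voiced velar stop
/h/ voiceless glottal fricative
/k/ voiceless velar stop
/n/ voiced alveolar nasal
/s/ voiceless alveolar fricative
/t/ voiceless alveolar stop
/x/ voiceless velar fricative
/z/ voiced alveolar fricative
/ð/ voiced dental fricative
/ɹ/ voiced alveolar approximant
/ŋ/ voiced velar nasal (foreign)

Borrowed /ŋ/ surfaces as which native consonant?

/n/ is closest: same manner (nasal), place distance 3 (velar→alveolar), same voicing; total 3. Next closest is /g/ at distance 4.

n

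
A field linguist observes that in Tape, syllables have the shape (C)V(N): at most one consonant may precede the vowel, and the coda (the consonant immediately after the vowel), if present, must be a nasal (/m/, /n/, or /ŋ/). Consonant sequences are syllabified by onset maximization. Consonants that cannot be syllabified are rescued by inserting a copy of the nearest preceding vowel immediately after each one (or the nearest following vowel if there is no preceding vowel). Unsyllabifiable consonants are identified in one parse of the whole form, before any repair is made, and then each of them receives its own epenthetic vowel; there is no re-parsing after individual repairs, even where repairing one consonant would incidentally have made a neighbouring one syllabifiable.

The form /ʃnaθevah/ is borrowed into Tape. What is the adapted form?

ʃanaθevaha

Under (C)V(N), the unsyllabifiable consonants are /ʃ/, /h/ (only a nasal (/m/, /n/, or /ŋ/) is licensed in coda position; onsets are limited to one consonant).
Epenthesis after each stranded consonant: /ʃ/ → /ʃa/, /h/ → /ha/.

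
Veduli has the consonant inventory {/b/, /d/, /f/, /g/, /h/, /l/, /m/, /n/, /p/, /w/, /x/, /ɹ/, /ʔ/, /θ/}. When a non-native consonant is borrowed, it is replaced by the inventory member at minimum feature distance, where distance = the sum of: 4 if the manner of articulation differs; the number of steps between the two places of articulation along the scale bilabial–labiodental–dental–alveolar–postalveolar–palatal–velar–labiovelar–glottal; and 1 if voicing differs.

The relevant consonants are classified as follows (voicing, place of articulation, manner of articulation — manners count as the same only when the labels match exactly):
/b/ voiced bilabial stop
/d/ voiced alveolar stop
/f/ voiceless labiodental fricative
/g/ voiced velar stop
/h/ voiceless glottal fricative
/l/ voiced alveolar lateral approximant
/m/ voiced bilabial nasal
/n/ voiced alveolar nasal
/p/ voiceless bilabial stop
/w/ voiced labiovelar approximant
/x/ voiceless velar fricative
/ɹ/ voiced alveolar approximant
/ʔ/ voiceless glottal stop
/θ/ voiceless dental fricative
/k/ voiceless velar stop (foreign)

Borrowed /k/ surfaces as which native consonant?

g

/g/ is closest: same manner (stop), place distance 0 (velar→velar), voicing differs (+1); total 1. Next closest is /ʔ/ at distance 2.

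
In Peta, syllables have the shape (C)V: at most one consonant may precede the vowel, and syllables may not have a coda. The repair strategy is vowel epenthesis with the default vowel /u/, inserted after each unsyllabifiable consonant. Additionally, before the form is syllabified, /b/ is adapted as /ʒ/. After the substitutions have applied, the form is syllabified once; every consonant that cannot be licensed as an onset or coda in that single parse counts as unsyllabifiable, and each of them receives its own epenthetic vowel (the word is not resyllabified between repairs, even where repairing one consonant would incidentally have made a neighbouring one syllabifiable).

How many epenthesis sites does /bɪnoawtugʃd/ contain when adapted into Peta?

4

After substitution the input is /ʒɪnoawtugʃd/.
The unsyllabifiable consonants are /w/, /g/, /ʃ/, /d/; each receives one epenthetic vowel.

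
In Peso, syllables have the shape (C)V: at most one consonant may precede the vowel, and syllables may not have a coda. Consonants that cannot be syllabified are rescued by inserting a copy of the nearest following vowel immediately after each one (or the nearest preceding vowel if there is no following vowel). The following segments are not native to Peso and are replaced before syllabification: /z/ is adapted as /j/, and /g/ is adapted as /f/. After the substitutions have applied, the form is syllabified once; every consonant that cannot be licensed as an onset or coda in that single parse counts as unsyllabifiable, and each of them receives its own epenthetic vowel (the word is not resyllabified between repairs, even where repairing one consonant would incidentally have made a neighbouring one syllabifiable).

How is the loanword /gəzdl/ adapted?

Substitution: /g/ → /f/, /z/ → /j/, giving /fəjdl/.
Under (C)V, the unsyllabifiable consonants are /j/, /d/, /l/ (no codas are permitted; onsets are limited to one consonant).
Each unlicensed consonant becomes the onset of a new syllable: /j/ → /jə/, /d/ → /də/, /l/ → /lə/.

fəjədələ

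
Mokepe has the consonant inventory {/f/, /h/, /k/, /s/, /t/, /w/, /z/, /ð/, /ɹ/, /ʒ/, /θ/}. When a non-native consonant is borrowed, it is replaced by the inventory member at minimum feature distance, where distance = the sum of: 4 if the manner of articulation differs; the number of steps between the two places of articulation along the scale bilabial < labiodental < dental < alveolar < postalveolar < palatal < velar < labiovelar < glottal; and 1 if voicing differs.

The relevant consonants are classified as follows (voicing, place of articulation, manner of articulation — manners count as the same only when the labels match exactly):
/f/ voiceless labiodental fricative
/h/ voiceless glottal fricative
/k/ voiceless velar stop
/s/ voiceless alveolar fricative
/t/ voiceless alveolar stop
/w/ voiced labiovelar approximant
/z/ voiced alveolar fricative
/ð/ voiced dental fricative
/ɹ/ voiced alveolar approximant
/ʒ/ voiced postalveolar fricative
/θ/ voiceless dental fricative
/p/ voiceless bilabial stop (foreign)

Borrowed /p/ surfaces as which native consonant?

/t/ is closest: same manner (stop), place distance 3 (bilabial→alveolar), same voicing; total 3. Next closest is /f/ at distance 5.

t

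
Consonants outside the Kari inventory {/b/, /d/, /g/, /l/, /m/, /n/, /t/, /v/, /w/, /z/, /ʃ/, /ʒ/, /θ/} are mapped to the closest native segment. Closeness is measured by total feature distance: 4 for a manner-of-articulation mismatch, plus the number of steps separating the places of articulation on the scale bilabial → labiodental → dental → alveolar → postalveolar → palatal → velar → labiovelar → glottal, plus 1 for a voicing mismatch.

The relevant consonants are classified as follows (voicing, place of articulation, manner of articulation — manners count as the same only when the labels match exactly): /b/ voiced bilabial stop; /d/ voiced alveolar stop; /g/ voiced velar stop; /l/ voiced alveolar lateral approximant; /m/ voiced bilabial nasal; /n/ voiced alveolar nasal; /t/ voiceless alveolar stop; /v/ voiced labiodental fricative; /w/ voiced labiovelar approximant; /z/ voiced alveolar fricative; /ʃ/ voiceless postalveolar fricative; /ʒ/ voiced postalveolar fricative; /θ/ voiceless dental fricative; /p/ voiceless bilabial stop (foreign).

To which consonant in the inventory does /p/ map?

b

/b/ is closest: same manner (stop), place distance 0 (bilabial→bilabial), voicing differs (+1); total 1. Next closest is /t/ at distance 3.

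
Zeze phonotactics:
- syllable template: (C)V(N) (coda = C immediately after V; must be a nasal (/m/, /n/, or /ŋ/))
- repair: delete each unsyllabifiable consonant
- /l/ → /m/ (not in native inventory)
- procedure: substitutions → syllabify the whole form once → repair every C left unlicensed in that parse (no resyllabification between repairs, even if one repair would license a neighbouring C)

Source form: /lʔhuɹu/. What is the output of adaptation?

huɹu

Substitution: /l/ → /m/, giving /mʔhuɹu/.
The consonants /m/, /ʔ/ cannot be parsed into a legal (C)V(N) syllable (only a nasal (/m/, /n/, or /ŋ/) is licensed in coda position; onsets are limited to one consonant).
Deleting the stranded consonants removes /m/, /ʔ/.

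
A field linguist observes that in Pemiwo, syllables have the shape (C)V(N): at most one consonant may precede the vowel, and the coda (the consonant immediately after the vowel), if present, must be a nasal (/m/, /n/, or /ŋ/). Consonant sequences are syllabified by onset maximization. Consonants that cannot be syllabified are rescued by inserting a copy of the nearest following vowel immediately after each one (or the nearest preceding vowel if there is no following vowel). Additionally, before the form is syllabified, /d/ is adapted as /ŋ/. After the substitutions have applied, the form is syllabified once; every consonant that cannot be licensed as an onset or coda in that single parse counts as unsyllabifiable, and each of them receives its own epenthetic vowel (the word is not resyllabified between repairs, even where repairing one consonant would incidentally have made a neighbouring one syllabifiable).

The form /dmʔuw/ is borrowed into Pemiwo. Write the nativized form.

Substitution: /d/ → /ŋ/, giving /ŋmʔuw/.
Syllabifying with onset maximization leaves /ŋ/, /m/, /w/ stranded (only a nasal (/m/, /n/, or /ŋ/) is licensed in coda position; onsets are limited to one consonant).
Inserting the epenthetic vowel yields /ŋ/ → /ŋu/, /m/ → /mu/, /w/ → /wu/.

ŋumuʔuwu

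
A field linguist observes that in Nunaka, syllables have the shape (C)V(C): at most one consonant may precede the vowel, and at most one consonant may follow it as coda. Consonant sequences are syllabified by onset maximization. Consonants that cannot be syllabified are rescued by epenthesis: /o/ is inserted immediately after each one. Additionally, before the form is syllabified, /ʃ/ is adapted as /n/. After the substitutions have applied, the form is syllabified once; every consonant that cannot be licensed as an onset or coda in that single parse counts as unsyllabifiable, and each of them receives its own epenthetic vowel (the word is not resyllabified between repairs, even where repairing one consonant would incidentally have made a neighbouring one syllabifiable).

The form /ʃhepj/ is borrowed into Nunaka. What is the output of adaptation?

Substitution: /ʃ/ → /n/, giving /nhepj/.
The consonants /n/, /j/ cannot be parsed into a legal (C)V(C) syllable (at most one coda consonant is licensed; onsets are limited to one consonant).
Epenthesis after each stranded consonant: /n/ → /no/, /j/ → /jo/.

nohepjo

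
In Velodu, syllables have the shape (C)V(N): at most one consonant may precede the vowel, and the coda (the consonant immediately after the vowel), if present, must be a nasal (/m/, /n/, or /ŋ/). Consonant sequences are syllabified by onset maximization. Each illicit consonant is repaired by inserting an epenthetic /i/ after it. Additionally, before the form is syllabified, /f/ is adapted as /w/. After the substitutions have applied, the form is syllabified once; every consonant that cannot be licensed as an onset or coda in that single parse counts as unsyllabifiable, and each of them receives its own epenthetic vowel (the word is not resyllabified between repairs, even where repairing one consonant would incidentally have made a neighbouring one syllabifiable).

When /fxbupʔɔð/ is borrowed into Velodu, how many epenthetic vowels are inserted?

4

After substitution the input is /wxbupʔɔð/.
The unsyllabifiable consonants are /w/, /x/, /p/, /ð/; each receives one epenthetic vowel.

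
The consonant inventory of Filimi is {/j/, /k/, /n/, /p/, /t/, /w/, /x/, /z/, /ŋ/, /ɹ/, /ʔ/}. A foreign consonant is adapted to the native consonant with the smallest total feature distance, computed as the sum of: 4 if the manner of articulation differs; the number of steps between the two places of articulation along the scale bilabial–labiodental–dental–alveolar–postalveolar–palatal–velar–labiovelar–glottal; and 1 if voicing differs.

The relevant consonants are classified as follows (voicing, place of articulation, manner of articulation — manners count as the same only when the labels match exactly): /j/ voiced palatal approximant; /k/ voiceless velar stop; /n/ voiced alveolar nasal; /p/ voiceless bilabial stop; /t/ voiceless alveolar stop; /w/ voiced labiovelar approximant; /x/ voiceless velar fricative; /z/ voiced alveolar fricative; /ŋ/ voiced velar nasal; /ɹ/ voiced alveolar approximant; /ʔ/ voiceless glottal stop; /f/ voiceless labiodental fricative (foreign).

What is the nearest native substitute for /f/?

z

/z/ is closest: same manner (fricative), place distance 2 (labiodental→alveolar), voicing differs (+1); total 3. Next closest is /p/ at distance 5.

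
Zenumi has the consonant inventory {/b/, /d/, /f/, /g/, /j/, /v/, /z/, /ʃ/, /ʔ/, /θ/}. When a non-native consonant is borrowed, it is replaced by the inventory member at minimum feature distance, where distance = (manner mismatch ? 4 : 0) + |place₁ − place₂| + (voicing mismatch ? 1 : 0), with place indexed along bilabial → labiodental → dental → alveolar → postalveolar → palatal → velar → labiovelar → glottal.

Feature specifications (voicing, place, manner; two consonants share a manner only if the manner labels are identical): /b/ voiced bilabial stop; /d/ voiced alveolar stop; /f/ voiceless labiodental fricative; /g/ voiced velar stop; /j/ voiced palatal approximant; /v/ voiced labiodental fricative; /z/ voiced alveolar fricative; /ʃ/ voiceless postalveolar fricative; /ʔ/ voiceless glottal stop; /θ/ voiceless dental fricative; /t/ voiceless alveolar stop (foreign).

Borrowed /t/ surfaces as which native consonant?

d

/d/ is closest: same manner (stop), place distance 0 (alveolar→alveolar), voicing differs (+1); total 1. Next closest is /b/ at distance 4.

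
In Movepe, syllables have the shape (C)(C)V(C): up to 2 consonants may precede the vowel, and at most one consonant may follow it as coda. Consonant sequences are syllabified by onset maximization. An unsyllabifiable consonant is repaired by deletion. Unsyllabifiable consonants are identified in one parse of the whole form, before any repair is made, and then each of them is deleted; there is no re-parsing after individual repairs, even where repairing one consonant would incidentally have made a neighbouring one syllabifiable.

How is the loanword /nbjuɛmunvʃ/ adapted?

bjuɛmun

Under (C)(C)V(C), the unsyllabifiable consonants are /n/, /v/, /ʃ/ (at most one coda consonant is licensed; onsets may contain at most 2 consonants).
Deletion applies to /n/, /v/, /ʃ/.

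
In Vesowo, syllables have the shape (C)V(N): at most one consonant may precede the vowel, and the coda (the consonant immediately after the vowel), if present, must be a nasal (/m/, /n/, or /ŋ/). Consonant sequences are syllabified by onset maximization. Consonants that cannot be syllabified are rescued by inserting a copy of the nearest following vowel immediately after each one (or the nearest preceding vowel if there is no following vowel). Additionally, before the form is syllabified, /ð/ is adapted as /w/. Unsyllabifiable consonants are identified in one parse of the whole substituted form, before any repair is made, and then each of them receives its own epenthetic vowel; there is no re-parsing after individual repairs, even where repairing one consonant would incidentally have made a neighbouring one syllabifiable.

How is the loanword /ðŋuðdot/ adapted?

wuŋuwodoto

Substitution: /ð/ → /w/, giving /wŋuwdot/.
The consonants /w/, /w/, /t/ cannot be parsed into a legal (C)V(N) syllable (only a nasal (/m/, /n/, or /ŋ/) is licensed in coda position; onsets are limited to one consonant).
Inserting the epenthetic vowel yields /w/ → /wu/, /w/ → /wo/, /t/ → /to/.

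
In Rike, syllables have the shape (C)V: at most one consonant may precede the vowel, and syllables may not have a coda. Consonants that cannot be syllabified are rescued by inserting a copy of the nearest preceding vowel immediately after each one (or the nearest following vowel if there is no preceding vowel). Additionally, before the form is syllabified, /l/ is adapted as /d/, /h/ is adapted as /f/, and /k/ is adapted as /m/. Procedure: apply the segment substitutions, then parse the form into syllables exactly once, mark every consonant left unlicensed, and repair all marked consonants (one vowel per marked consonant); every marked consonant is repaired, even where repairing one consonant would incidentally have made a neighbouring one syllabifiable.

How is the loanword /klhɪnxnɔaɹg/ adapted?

Substitution: /k/ → /m/, /l/ → /d/, /h/ → /f/, giving /mdfɪnxnɔaɹg/.
The consonants /m/, /d/, /n/, /x/, /ɹ/, /g/ cannot be parsed into a legal (C)V syllable (no codas are permitted; onsets are limited to one consonant).
Each unlicensed consonant becomes the onset of a new syllable: /m/ → /mɪ/, /d/ → /dɪ/, /n/ → /nɪ/, /x/ → /xɪ/, /ɹ/ → /ɹa/, /g/ → /ga/.

mɪdɪfɪnɪxɪnɔaɹaga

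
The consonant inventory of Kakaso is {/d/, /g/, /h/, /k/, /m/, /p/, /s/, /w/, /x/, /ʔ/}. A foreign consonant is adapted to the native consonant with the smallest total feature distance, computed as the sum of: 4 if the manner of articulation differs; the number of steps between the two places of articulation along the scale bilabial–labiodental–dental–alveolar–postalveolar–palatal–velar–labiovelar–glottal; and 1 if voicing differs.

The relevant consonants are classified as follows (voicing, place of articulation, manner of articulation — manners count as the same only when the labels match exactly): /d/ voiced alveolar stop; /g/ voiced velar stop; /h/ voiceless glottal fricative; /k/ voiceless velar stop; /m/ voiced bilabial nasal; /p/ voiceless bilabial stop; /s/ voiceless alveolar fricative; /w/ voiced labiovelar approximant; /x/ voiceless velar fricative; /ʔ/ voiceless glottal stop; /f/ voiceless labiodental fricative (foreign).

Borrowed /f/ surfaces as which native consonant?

/s/ is closest: same manner (fricative), place distance 2 (labiodental→alveolar), same voicing; total 2. Next closest is /p/ at distance 5.

s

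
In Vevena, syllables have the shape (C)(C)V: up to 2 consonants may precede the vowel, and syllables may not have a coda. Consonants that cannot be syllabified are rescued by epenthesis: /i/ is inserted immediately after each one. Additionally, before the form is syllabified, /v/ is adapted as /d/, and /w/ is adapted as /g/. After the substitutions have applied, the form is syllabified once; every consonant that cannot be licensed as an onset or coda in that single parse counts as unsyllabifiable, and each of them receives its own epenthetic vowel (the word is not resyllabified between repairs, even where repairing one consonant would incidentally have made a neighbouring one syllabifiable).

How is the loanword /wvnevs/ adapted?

gidnedisi

Substitution: /w/ → /g/, /v/ → /d/, giving /gdneds/.
The consonants /g/, /d/, /s/ cannot be parsed into a legal (C)(C)V syllable (no codas are permitted; onsets may contain at most 2 consonants).
Epenthesis after each stranded consonant: /g/ → /gi/, /d/ → /di/, /s/ → /si/.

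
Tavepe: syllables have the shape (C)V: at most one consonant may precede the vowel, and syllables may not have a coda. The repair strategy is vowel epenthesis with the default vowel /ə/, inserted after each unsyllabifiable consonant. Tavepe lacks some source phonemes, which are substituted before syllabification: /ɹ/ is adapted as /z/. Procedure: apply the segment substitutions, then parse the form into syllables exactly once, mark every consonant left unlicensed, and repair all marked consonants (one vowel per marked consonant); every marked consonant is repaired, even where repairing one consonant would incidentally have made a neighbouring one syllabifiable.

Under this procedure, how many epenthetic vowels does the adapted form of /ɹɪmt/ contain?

2

After substitution the input is /zɪmt/.
The unsyllabifiable consonants are /m/, /t/; each receives one epenthetic vowel.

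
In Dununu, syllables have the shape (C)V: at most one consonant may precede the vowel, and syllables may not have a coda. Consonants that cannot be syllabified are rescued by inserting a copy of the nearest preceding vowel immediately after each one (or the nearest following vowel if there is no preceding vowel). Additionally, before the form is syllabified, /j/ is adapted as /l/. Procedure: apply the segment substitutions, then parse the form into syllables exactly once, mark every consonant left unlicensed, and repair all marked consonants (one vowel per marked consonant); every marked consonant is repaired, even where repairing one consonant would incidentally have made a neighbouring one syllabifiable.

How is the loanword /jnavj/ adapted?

lanavala

Substitution: /j/ → /l/, giving /lnavl/.
Under (C)V, the unsyllabifiable consonants are /l/, /v/, /l/ (no codas are permitted; onsets are limited to one consonant).
Epenthesis after each stranded consonant: /l/ → /la/, /v/ → /va/, /l/ → /la/.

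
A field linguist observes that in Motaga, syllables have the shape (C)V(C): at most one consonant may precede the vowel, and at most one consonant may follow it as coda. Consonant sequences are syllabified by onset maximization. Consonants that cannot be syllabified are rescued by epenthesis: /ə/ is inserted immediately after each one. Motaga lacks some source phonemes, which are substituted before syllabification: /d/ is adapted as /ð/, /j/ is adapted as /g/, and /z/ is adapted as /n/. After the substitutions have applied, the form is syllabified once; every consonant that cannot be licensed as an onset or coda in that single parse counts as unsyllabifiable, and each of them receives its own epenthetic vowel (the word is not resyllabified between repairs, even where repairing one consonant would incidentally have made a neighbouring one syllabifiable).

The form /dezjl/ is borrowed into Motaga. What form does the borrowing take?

Substitution: /d/ → /ð/, /z/ → /n/, /j/ → /g/, giving /ðengl/.
The consonants /g/, /l/ cannot be parsed into a legal (C)V(C) syllable (at most one coda consonant is licensed; onsets are limited to one consonant).
Each unlicensed consonant becomes the onset of a new syllable: /g/ → /gə/, /l/ → /lə/.

ðengələ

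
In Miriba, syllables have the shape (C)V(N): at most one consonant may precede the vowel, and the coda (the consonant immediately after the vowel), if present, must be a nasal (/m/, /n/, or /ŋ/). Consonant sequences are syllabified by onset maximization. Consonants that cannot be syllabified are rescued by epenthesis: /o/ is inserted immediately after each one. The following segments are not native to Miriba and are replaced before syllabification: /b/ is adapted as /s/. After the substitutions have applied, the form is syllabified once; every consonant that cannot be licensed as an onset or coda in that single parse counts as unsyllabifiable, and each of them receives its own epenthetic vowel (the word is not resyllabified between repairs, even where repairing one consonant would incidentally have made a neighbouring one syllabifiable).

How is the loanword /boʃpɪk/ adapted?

Substitution: /b/ → /s/, giving /soʃpɪk/.
Syllabifying with onset maximization leaves /ʃ/, /k/ stranded (only a nasal (/m/, /n/, or /ŋ/) is licensed in coda position; onsets are limited to one consonant).
Inserting the epenthetic vowel yields /ʃ/ → /ʃo/, /k/ → /ko/.

soʃopɪko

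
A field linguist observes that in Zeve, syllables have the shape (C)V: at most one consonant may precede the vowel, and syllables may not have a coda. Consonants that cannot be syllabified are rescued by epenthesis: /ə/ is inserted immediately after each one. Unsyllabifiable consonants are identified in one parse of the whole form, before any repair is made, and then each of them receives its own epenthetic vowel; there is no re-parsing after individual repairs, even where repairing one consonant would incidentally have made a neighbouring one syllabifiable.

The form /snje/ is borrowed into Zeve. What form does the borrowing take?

Under (C)V, the unsyllabifiable consonants are /s/, /n/ (no codas are permitted; onsets are limited to one consonant).
Inserting the epenthetic vowel yields /s/ → /sə/, /n/ → /nə/.

sənəje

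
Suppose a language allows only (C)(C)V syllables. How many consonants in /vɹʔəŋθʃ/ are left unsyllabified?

The consonants /v/, /ŋ/, /θ/, /ʃ/ cannot be parsed into a legal (C)(C)V syllable (no codas are permitted; onsets may contain at most 2 consonants).

4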